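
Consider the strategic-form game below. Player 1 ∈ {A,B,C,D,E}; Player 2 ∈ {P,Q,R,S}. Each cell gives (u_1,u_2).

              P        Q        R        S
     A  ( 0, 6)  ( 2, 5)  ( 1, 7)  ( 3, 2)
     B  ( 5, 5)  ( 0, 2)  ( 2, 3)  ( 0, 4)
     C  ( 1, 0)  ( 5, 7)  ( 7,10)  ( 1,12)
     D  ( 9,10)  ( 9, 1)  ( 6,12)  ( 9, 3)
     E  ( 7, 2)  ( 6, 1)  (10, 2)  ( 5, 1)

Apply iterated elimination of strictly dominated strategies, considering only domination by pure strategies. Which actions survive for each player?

P1 drop A (D beats it: P:9>0 Q:9>2 R:6>1 S:9>3)
P1 drop B (D beats it: P:9>5 Q:9>0 R:6>2 S:9>0)
P1 drop C (E beats it: P:7>1 Q:6>5 R:10>7 S:5>1)
P2 drop Q (P beats it: D:10>1 E:2>1)
P2 drop S (P beats it: D:10>3 E:2>1)
P1→{D,E} P2→{P,R}

Remaining: P1:{D,E} P2:{P,R}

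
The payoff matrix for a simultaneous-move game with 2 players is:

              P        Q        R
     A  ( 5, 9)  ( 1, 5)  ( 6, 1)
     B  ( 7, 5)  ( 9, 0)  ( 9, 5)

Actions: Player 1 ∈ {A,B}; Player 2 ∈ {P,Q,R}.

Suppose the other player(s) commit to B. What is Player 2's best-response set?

u_2(P vs B) = 5
u_2(Q vs B) = 0
u_2(R vs B) = 5
max payoff 5 at {P,R}

BR_2 = {P,R}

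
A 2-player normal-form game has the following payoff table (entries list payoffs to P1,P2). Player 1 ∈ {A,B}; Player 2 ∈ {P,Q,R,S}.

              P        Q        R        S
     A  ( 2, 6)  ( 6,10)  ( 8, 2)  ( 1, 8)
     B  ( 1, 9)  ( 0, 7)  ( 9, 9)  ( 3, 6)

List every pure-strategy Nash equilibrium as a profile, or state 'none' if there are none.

(A,P): not NE [P2→Q gives 10>6]
(A,Q): NE
(A,R): not NE [P1→B gives 9>8; P2→Q gives 10>2]
(A,S): not NE [P1→B gives 3>1; P2→Q gives 10>8]
(B,P): not NE [P1→A gives 2>1]
(B,Q): not NE [P1→A gives 6>0; P2→R gives 9>7]
(B,R): NE
(B,S): not NE [P2→R gives 9>6]

NE set: (A,Q), (B,R)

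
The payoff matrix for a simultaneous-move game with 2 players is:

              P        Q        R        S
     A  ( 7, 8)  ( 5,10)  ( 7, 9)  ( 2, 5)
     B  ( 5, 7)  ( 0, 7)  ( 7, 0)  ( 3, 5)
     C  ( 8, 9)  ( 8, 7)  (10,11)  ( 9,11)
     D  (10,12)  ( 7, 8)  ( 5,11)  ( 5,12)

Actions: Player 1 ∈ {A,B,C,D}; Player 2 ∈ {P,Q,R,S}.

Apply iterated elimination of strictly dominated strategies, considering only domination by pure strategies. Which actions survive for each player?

P1 drop A (C beats it: P:8>7 Q:8>5 R:10>7 S:9>2)
P1 drop B (C beats it: P:8>5 Q:8>0 R:10>7 S:9>3)
P2 drop Q (P beats it: C:9>7 D:12>8)
P1→{C,D} P2→{P,R,S}

Remaining: P1:{C,D} P2:{P,R,S}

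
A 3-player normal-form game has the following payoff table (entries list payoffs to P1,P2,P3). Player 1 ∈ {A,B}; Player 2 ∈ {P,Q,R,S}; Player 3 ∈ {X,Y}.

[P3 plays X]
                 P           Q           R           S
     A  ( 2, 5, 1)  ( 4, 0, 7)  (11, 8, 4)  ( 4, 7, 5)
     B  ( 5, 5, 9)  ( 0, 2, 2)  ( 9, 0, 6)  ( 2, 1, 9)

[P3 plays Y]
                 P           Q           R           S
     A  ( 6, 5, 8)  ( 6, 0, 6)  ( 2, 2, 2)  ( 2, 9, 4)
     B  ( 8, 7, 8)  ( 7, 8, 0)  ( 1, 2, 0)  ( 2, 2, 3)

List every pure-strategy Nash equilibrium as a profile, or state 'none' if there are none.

NE set: (A,R,X), (B,P,X)

(A,P,X): not NE [P1→B gives 5>2; P2→R gives 8>5; P3→Y gives 8>1]
(A,P,Y): not NE [P1→B gives 8>6; P2→S gives 9>5]
(A,Q,X): not NE [P2→R gives 8>0]
(A,Q,Y): not NE [P1→B gives 7>6; P2→S gives 9>0; P3→X gives 7>6]
(A,R,X): NE
(A,R,Y): not NE [P2→S gives 9>2; P3→X gives 4>2]
(A,S,X): not NE [P2→R gives 8>7]
(A,S,Y): not NE [P3→X gives 5>4]
(B,P,X): NE
(B,P,Y): not NE [P2→Q gives 8>7; P3→X gives 9>8]
(B,Q,X): not NE [P1→A gives 4>0; P2→P gives 5>2]
(B,Q,Y): not NE [P3→X gives 2>0]
(B,R,X): not NE [P1→A gives 11>9; P2→P gives 5>0]
(B,R,Y): not NE [P1→A gives 2>1; P2→Q gives 8>2; P3→X gives 6>0]
(B,S,X): not NE [P1→A gives 4>2; P2→P gives 5>1]
(B,S,Y): not NE [P2→Q gives 8>2; P3→X gives 9>3]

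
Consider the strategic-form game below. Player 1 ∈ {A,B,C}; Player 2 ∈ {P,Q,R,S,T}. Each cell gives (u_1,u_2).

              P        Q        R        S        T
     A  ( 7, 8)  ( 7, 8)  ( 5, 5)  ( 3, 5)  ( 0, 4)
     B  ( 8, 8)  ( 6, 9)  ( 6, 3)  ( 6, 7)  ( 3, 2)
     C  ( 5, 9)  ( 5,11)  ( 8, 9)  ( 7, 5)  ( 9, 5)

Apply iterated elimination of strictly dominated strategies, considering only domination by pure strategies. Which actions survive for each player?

Survivors P1:{A,B} P2:{P,Q}

P2 drop R (Q beats it: A:8>5 B:9>3 C:11>9)
P2 drop S (P beats it: A:8>5 B:8>7 C:9>5)
P2 drop T (P beats it: A:8>4 B:8>2 C:9>5)
P1 drop C (A beats it: P:7>5 Q:7>5)
P1→{A,B} P2→{P,Q}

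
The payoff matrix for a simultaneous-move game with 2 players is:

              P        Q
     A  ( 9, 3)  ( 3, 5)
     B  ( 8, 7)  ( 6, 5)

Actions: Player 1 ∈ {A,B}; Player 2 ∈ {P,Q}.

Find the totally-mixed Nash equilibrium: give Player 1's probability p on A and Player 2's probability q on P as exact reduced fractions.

p=1/2, q=3/4

P1 indiff ⇒ q·9+(1-q)·3 = q·8+(1-q)·6 ⇒ q(1) = (1-q)(3) ⇒ q = 3/4
P2 indiff ⇒ p·3+(1-p)·7 = p·5+(1-p)·5 ⇒ p(-2) = (1-p)(-2) ⇒ p = 1/2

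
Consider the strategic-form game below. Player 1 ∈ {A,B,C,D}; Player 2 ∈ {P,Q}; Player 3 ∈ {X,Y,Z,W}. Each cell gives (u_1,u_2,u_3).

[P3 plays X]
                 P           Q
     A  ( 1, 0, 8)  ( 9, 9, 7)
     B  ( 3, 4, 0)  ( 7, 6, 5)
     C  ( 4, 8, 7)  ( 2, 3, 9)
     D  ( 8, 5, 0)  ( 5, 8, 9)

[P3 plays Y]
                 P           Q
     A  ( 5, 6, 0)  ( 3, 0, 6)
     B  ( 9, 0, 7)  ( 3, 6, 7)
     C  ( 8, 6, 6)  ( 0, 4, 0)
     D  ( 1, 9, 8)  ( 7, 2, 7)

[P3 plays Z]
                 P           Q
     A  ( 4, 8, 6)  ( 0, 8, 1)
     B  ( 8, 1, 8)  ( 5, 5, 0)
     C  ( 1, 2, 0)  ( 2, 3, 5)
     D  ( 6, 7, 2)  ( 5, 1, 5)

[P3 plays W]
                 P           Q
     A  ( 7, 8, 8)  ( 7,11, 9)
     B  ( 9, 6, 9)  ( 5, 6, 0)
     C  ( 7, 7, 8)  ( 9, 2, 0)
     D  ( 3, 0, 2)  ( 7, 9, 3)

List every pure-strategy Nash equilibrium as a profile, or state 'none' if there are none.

NE set: (B,P,W)

(A,P,X): not NE [P1→D gives 8>1; P2→Q gives 9>0]
(A,P,Y): not NE [P1→B gives 9>5; P3→W gives 8>0]
(A,P,Z): not NE [P1→B gives 8>4; P3→W gives 8>6]
(A,P,W): not NE [P1→B gives 9>7; P2→Q gives 11>8]
(A,Q,X): not NE [P3→W gives 9>7]
(A,Q,Y): not NE [P1→D gives 7>3; P2→P gives 6>0; P3→W gives 9>6]
(A,Q,Z): not NE [P1→D gives 5>0; P3→W gives 9>1]
(A,Q,W): not NE [P1→C gives 9>7]
(B,P,X): not NE [P1→D gives 8>3; P2→Q gives 6>4; P3→W gives 9>0]
(B,P,Y): not NE [P2→Q gives 6>0; P3→W gives 9>7]
(B,P,Z): not NE [P2→Q gives 5>1; P3→W gives 9>8]
(B,P,W): NE
(B,Q,X): not NE [P1→A gives 9>7; P3→Y gives 7>5]
(B,Q,Y): not NE [P1→D gives 7>3]
(B,Q,Z): not NE [P3→Y gives 7>0]
(B,Q,W): not NE [P1→C gives 9>5; P3→Y gives 7>0]
(C,P,X): not NE [P1→D gives 8>4; P3→W gives 8>7]
(C,P,Y): not NE [P1→B gives 9>8; P3→W gives 8>6]
(C,P,Z): not NE [P1→B gives 8>1; P2→Q gives 3>2; P3→W gives 8>0]
(C,P,W): not NE [P1→B gives 9>7]
(C,Q,X): not NE [P1→A gives 9>2; P2→P gives 8>3]
(C,Q,Y): not NE [P1→D gives 7>0; P2→P gives 6>4; P3→X gives 9>0]
(C,Q,Z): not NE [P1→D gives 5>2; P3→X gives 9>5]
(C,Q,W): not NE [P2→P gives 7>2; P3→X gives 9>0]
(D,P,X): not NE [P2→Q gives 8>5; P3→Y gives 8>0]
(D,P,Y): not NE [P1→B gives 9>1]
(D,P,Z): not NE [P1→B gives 8>6; P3→Y gives 8>2]
(D,P,W): not NE [P1→B gives 9>3; P2→Q gives 9>0; P3→Y gives 8>2]
(D,Q,X): not NE [P1→A gives 9>5]
(D,Q,Y): not NE [P2→P gives 9>2; P3→X gives 9>7]
(D,Q,Z): not NE [P2→P gives 7>1; P3→X gives 9>5]
(D,Q,W): not NE [P1→C gives 9>7; P3→X gives 9>3]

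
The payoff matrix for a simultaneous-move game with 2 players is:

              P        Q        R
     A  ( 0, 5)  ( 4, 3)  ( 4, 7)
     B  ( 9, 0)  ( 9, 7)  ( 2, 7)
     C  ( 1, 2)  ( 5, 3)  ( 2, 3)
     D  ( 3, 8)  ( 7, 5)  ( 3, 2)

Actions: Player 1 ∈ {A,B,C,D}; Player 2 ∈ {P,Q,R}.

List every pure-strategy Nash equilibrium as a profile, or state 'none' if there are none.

(A,P): not NE [P1→B gives 9>0; P2→R gives 7>5]
(A,Q): not NE [P1→B gives 9>4; P2→R gives 7>3]
(A,R): NE
(B,P): not NE [P2→R gives 7>0]
(B,Q): NE
(B,R): not NE [P1→A gives 4>2]
(C,P): not NE [P1→B gives 9>1; P2→R gives 3>2]
(C,Q): not NE [P1→B gives 9>5]
(C,R): not NE [P1→A gives 4>2]
(D,P): not NE [P1→B gives 9>3]
(D,Q): not NE [P1→B gives 9>7; P2→P gives 8>5]
(D,R): not NE [P1→A gives 4>3; P2→P gives 8>2]

PSNE = {(A,R), (B,Q)}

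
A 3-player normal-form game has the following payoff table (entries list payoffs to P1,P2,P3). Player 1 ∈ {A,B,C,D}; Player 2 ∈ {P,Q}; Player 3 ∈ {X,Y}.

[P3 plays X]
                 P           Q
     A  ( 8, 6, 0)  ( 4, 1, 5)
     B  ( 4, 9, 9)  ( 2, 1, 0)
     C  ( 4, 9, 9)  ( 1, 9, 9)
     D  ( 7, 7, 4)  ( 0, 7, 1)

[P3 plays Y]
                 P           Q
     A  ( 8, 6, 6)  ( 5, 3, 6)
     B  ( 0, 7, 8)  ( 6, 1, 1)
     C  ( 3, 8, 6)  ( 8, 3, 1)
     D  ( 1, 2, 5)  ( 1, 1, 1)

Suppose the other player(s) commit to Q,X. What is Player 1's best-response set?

u_1(A vs Q,X) = 4
u_1(B vs Q,X) = 2
u_1(C vs Q,X) = 1
u_1(D vs Q,X) = 0
max payoff 4 at {A}

P1 best: {A}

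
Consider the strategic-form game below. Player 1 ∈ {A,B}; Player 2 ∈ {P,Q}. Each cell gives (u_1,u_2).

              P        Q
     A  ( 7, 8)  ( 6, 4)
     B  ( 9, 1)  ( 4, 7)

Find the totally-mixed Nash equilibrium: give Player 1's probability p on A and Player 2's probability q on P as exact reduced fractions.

P1 indiff ⇒ q·7+(1-q)·6 = q·9+(1-q)·4 ⇒ q(-2) = (1-q)(-2) ⇒ q = 1/2
P2 indiff ⇒ p·8+(1-p)·1 = p·4+(1-p)·7 ⇒ p(4) = (1-p)(6) ⇒ p = 3/5

P1 mixes 3/5 on A; P2 mixes 1/2 on P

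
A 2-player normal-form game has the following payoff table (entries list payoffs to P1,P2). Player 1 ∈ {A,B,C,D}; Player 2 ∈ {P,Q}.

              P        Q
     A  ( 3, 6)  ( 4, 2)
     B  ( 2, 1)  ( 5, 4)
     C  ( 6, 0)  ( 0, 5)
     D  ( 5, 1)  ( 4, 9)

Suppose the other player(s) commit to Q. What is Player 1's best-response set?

argmax u_1 = {B}

u_1(A vs Q) = 4
u_1(B vs Q) = 5
u_1(C vs Q) = 0
u_1(D vs Q) = 4
max payoff 5 at {B}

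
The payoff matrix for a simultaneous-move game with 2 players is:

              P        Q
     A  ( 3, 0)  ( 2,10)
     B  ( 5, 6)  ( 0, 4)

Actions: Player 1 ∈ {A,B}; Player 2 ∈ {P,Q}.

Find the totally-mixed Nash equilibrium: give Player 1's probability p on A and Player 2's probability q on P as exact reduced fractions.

P1 mixes 1/6 on A; P2 mixes 1/2 on P

P1 indiff ⇒ q·3+(1-q)·2 = q·5+(1-q)·0 ⇒ q(-2) = (1-q)(-2) ⇒ q = 1/2
P2 indiff ⇒ p·0+(1-p)·6 = p·10+(1-p)·4 ⇒ p(-10) = (1-p)(-2) ⇒ p = 1/6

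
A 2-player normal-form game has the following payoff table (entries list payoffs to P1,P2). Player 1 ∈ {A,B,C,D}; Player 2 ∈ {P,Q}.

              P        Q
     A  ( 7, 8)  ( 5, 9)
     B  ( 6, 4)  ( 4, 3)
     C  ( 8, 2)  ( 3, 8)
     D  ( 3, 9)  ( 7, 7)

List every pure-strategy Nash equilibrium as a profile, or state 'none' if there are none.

(A,P): not NE [P1→C gives 8>7; P2→Q gives 9>8]
(A,Q): not NE [P1→D gives 7>5]
(B,P): not NE [P1→C gives 8>6]
(B,Q): not NE [P1→D gives 7>4; P2→P gives 4>3]
(C,P): not NE [P2→Q gives 8>2]
(C,Q): not NE [P1→D gives 7>3]
(D,P): not NE [P1→C gives 8>3]
(D,Q): not NE [P2→P gives 9>7]

No pure NE.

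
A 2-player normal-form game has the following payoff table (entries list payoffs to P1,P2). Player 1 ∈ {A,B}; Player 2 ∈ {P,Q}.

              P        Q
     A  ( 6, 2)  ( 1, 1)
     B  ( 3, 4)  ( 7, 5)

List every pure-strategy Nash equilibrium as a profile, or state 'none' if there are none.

(A,P): NE
(A,Q): not NE [P1→B gives 7>1; P2→P gives 2>1]
(B,P): not NE [P1→A gives 6>3; P2→Q gives 5>4]
(B,Q): NE

NE set: (A,P), (B,Q)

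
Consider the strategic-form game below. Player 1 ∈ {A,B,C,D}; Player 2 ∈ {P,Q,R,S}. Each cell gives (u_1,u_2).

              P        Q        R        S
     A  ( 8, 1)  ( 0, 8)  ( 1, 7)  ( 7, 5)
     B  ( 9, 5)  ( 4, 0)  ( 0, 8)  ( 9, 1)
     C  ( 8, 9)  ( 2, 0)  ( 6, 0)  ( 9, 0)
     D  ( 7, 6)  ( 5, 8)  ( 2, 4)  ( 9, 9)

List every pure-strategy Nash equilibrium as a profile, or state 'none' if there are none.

(A,P): not NE [P1→B gives 9>8; P2→Q gives 8>1]
(A,Q): not NE [P1→D gives 5>0]
(A,R): not NE [P1→C gives 6>1; P2→Q gives 8>7]
(A,S): not NE [P1→D gives 9>7; P2→Q gives 8>5]
(B,P): not NE [P2→R gives 8>5]
(B,Q): not NE [P1→D gives 5>4; P2→R gives 8>0]
(B,R): not NE [P1→C gives 6>0]
(B,S): not NE [P2→R gives 8>1]
(C,P): not NE [P1→B gives 9>8]
(C,Q): not NE [P1→D gives 5>2; P2→P gives 9>0]
(C,R): not NE [P2→P gives 9>0]
(C,S): not NE [P2→P gives 9>0]
(D,P): not NE [P1→B gives 9>7; P2→S gives 9>6]
(D,Q): not NE [P2→S gives 9>8]
(D,R): not NE [P1→C gives 6>2; P2→S gives 9>4]
(D,S): NE

PSNE = {(D,S)}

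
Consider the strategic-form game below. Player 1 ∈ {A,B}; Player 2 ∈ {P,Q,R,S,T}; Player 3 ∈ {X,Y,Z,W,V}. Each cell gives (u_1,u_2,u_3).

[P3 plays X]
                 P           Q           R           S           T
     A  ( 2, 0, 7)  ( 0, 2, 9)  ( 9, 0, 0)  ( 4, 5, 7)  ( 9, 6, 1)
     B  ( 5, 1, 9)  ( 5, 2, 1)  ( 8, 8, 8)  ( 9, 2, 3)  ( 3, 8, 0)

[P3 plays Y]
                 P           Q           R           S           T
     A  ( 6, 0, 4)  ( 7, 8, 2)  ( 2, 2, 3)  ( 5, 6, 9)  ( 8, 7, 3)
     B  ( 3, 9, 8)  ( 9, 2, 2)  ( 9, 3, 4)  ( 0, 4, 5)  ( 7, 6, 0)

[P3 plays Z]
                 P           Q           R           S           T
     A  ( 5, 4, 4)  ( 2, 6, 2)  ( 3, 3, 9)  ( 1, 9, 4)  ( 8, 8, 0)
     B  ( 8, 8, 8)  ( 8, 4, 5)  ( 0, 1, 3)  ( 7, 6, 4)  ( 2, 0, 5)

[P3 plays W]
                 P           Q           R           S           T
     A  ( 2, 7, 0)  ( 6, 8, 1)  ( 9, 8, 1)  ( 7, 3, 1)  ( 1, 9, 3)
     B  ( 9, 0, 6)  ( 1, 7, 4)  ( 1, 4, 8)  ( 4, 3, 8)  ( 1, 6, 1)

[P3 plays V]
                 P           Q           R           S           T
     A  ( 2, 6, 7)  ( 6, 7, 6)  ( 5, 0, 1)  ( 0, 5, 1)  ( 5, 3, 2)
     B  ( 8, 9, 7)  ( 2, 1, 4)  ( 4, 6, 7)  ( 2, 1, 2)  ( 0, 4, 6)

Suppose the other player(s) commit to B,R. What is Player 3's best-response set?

argmax u_3 = {X,W}

u_3(X vs B,R) = 8
u_3(Y vs B,R) = 4
u_3(Z vs B,R) = 3
u_3(W vs B,R) = 8
u_3(V vs B,R) = 7
max payoff 8 at {X,W}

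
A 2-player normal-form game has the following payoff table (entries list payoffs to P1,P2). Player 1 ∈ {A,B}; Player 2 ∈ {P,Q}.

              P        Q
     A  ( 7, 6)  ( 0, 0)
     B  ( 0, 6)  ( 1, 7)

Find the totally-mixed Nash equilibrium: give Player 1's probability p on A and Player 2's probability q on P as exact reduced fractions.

P1 mixes 1/7 on A; P2 mixes 1/8 on P

P1 indiff ⇒ q·7+(1-q)·0 = q·0+(1-q)·1 ⇒ q(7) = (1-q)(1) ⇒ q = 1/8
P2 indiff ⇒ p·6+(1-p)·6 = p·0+(1-p)·7 ⇒ p(6) = (1-p)(1) ⇒ p = 1/7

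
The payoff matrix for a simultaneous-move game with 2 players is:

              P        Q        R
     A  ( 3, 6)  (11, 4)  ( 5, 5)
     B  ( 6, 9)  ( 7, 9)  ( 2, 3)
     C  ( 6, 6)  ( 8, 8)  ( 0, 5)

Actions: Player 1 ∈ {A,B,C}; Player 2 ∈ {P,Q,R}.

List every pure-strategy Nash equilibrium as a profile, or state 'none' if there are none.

Nash profiles: (B,P)

(A,P): not NE [P1→C gives 6>3]
(A,Q): not NE [P2→P gives 6>4]
(A,R): not NE [P2→P gives 6>5]
(B,P): NE
(B,Q): not NE [P1→A gives 11>7]
(B,R): not NE [P1→A gives 5>2; P2→Q gives 9>3]
(C,P): not NE [P2→Q gives 8>6]
(C,Q): not NE [P1→A gives 11>8]
(C,R): not NE [P1→A gives 5>0; P2→Q gives 8>5]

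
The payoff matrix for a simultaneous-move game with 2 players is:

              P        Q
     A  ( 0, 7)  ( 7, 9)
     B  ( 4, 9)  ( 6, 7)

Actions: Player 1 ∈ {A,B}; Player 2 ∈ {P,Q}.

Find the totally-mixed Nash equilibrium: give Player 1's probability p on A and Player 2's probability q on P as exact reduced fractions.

(p,q) = (1/2, 1/5)

P1 indiff ⇒ q·0+(1-q)·7 = q·4+(1-q)·6 ⇒ q(-4) = (1-q)(-1) ⇒ q = 1/5
P2 indiff ⇒ p·7+(1-p)·9 = p·9+(1-p)·7 ⇒ p(-2) = (1-p)(-2) ⇒ p = 1/2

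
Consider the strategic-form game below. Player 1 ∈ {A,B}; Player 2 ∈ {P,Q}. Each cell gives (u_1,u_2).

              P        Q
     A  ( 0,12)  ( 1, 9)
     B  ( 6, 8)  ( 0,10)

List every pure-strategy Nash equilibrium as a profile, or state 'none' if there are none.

(A,P): not NE [P1→B gives 6>0]
(A,Q): not NE [P2→P gives 12>9]
(B,P): not NE [P2→Q gives 10>8]
(B,Q): not NE [P1→A gives 1>0]

Equilibria: none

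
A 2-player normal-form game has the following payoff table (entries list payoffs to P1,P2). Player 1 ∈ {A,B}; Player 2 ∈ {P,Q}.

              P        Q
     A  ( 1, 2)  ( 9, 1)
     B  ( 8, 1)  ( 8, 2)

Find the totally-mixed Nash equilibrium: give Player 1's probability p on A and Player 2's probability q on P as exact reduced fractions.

P1 indiff ⇒ q·1+(1-q)·9 = q·8+(1-q)·8 ⇒ q(-7) = (1-q)(-1) ⇒ q = 1/8
P2 indiff ⇒ p·2+(1-p)·1 = p·1+(1-p)·2 ⇒ p(1) = (1-p)(1) ⇒ p = 1/2

(p,q) = (1/2, 1/8)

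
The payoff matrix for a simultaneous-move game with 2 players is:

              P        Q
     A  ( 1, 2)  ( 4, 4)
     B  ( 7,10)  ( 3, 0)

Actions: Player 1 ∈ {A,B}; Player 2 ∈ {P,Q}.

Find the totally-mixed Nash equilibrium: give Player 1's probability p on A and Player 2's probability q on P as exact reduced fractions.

P1 indiff ⇒ q·1+(1-q)·4 = q·7+(1-q)·3 ⇒ q(-6) = (1-q)(-1) ⇒ q = 1/7
P2 indiff ⇒ p·2+(1-p)·10 = p·4+(1-p)·0 ⇒ p(-2) = (1-p)(-10) ⇒ p = 5/6

(p,q) = (5/6, 1/7)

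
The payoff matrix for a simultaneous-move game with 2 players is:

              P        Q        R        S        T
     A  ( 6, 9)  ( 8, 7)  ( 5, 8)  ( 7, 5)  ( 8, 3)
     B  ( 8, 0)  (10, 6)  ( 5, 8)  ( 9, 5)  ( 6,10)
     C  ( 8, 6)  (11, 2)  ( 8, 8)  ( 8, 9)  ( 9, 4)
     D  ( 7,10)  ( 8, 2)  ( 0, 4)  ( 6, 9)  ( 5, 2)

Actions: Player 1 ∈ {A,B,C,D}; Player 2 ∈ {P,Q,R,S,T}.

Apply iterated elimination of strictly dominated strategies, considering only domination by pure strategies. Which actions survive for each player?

Survivors P1:{B,C} P2:{R,S,T}

P1 drop A (C beats it: P:8>6 Q:11>8 R:8>5 S:8>7 T:9>8)
P1 drop D (B beats it: P:8>7 Q:10>8 R:5>0 S:9>6 T:6>5)
P2 drop P (R beats it: B:8>0 C:8>6)
P2 drop Q (R beats it: B:8>6 C:8>2)
P1→{B,C} P2→{R,S,T}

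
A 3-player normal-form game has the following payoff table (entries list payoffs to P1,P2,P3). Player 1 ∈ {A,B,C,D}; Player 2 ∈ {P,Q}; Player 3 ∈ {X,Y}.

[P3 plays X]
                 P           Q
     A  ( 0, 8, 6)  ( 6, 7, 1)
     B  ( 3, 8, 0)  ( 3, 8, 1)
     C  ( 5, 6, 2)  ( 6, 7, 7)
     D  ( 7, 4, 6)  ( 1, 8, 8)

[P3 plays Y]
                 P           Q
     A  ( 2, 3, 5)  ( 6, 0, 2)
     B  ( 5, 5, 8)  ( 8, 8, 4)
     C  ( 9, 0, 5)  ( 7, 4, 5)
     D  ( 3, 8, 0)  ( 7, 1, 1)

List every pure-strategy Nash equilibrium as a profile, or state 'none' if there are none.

PSNE = {(B,Q,Y), (C,Q,X)}

(A,P,X): not NE [P1→D gives 7>0]
(A,P,Y): not NE [P1→C gives 9>2; P3→X gives 6>5]
(A,Q,X): not NE [P2→P gives 8>7; P3→Y gives 2>1]
(A,Q,Y): not NE [P1→B gives 8>6; P2→P gives 3>0]
(B,P,X): not NE [P1→D gives 7>3; P3→Y gives 8>0]
(B,P,Y): not NE [P1→C gives 9>5; P2→Q gives 8>5]
(B,Q,X): not NE [P1→C gives 6>3; P3→Y gives 4>1]
(B,Q,Y): NE
(C,P,X): not NE [P1→D gives 7>5; P2→Q gives 7>6; P3→Y gives 5>2]
(C,P,Y): not NE [P2→Q gives 4>0]
(C,Q,X): NE
(C,Q,Y): not NE [P1→B gives 8>7; P3→X gives 7>5]
(D,P,X): not NE [P2→Q gives 8>4]
(D,P,Y): not NE [P1→C gives 9>3; P3→X gives 6>0]
(D,Q,X): not NE [P1→C gives 6>1]
(D,Q,Y): not NE [P1→B gives 8>7; P2→P gives 8>1; P3→X gives 8>1]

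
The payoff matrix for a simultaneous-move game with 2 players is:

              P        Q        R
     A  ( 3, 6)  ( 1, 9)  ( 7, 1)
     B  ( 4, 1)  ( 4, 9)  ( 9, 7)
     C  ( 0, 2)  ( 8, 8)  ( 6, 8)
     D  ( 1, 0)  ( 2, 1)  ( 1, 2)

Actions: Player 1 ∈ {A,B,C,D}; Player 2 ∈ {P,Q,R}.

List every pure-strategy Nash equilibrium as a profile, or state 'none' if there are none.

Nash profiles: (C,Q)

(A,P): not NE [P1→B gives 4>3; P2→Q gives 9>6]
(A,Q): not NE [P1→C gives 8>1]
(A,R): not NE [P1→B gives 9>7; P2→Q gives 9>1]
(B,P): not NE [P2→Q gives 9>1]
(B,Q): not NE [P1→C gives 8>4]
(B,R): not NE [P2→Q gives 9>7]
(C,P): not NE [P1→B gives 4>0; P2→R gives 8>2]
(C,Q): NE
(C,R): not NE [P1→B gives 9>6]
(D,P): not NE [P1→B gives 4>1; P2→R gives 2>0]
(D,Q): not NE [P1→C gives 8>2; P2→R gives 2>1]
(D,R): not NE [P1→B gives 9>1]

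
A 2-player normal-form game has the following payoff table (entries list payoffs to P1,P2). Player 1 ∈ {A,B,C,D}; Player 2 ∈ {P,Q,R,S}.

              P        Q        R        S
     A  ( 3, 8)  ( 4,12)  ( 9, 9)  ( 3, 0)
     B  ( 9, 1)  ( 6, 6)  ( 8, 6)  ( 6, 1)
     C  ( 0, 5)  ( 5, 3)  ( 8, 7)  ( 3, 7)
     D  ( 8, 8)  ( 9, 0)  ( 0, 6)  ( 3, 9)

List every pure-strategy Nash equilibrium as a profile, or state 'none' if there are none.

(A,P): not NE [P1→B gives 9>3; P2→Q gives 12>8]
(A,Q): not NE [P1→D gives 9>4]
(A,R): not NE [P2→Q gives 12>9]
(A,S): not NE [P1→B gives 6>3; P2→Q gives 12>0]
(B,P): not NE [P2→R gives 6>1]
(B,Q): not NE [P1→D gives 9>6]
(B,R): not NE [P1→A gives 9>8]
(B,S): not NE [P2→R gives 6>1]
(C,P): not NE [P1→B gives 9>0; P2→S gives 7>5]
(C,Q): not NE [P1→D gives 9>5; P2→S gives 7>3]
(C,R): not NE [P1→A gives 9>8]
(C,S): not NE [P1→B gives 6>3]
(D,P): not NE [P1→B gives 9>8; P2→S gives 9>8]
(D,Q): not NE [P2→S gives 9>0]
(D,R): not NE [P1→A gives 9>0; P2→S gives 9>6]
(D,S): not NE [P1→B gives 6>3]

Equilibria: none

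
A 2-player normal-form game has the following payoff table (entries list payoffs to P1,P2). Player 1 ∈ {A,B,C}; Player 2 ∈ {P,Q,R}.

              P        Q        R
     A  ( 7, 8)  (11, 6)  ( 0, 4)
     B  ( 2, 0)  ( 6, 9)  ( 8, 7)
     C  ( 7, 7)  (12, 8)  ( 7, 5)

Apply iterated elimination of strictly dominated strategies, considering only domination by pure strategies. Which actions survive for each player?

P2 drop R (Q beats it: A:6>4 B:9>7 C:8>5)
P1 drop B (A beats it: P:7>2 Q:11>6)
P1→{A,C} P2→{P,Q}

IESDS → P1:{A,C} P2:{P,Q}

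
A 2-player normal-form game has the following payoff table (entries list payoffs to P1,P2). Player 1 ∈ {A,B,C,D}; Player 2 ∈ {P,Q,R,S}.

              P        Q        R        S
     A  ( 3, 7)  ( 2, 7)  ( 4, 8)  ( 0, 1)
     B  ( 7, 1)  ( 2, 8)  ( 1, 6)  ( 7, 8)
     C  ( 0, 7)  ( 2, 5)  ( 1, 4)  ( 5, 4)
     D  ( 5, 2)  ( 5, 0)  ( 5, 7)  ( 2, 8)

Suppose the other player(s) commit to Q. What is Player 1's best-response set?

P1 best: {D}

u_1(A vs Q) = 2
u_1(B vs Q) = 2
u_1(C vs Q) = 2
u_1(D vs Q) = 5
max payoff 5 at {D}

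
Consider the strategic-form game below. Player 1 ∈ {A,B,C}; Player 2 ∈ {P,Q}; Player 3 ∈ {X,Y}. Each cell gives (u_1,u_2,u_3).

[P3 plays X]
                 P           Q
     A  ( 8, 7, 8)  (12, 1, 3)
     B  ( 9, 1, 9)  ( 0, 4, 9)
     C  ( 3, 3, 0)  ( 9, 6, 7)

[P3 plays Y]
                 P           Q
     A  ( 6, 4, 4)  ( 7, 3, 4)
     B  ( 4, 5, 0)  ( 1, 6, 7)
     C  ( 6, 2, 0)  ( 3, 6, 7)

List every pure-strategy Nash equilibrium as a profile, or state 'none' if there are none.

Equilibria: none

(A,P,X): not NE [P1→B gives 9>8]
(A,P,Y): not NE [P3→X gives 8>4]
(A,Q,X): not NE [P2→P gives 7>1; P3→Y gives 4>3]
(A,Q,Y): not NE [P2→P gives 4>3]
(B,P,X): not NE [P2→Q gives 4>1]
(B,P,Y): not NE [P1→C gives 6>4; P2→Q gives 6>5; P3→X gives 9>0]
(B,Q,X): not NE [P1→A gives 12>0]
(B,Q,Y): not NE [P1→A gives 7>1; P3→X gives 9>7]
(C,P,X): not NE [P1→B gives 9>3; P2→Q gives 6>3]
(C,P,Y): not NE [P2→Q gives 6>2]
(C,Q,X): not NE [P1→A gives 12>9]
(C,Q,Y): not NE [P1→A gives 7>3]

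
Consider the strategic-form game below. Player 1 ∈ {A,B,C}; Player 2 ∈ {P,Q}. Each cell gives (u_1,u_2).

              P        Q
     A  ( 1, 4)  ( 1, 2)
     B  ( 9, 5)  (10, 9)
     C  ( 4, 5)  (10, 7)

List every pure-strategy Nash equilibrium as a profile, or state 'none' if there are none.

PSNE = {(B,Q), (C,Q)}

(A,P): not NE [P1→B gives 9>1]
(A,Q): not NE [P1→C gives 10>1; P2→P gives 4>2]
(B,P): not NE [P2→Q gives 9>5]
(B,Q): NE
(C,P): not NE [P1→B gives 9>4; P2→Q gives 7>5]
(C,Q): NE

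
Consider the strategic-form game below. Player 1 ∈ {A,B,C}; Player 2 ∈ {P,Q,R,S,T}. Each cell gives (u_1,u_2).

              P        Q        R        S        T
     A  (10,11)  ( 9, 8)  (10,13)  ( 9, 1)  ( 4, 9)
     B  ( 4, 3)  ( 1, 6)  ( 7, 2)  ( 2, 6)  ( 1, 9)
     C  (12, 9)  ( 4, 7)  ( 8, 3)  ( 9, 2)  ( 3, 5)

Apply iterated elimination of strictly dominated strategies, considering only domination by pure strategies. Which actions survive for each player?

P1 drop B (A beats it: P:10>4 Q:9>1 R:10>7 S:9>2 T:4>1)
P2 drop Q (P beats it: A:11>8 C:9>7)
P2 drop S (P beats it: A:11>1 C:9>2)
P2 drop T (P beats it: A:11>9 C:9>5)
P1→{A,C} P2→{P,R}

Remaining: P1:{A,C} P2:{P,R}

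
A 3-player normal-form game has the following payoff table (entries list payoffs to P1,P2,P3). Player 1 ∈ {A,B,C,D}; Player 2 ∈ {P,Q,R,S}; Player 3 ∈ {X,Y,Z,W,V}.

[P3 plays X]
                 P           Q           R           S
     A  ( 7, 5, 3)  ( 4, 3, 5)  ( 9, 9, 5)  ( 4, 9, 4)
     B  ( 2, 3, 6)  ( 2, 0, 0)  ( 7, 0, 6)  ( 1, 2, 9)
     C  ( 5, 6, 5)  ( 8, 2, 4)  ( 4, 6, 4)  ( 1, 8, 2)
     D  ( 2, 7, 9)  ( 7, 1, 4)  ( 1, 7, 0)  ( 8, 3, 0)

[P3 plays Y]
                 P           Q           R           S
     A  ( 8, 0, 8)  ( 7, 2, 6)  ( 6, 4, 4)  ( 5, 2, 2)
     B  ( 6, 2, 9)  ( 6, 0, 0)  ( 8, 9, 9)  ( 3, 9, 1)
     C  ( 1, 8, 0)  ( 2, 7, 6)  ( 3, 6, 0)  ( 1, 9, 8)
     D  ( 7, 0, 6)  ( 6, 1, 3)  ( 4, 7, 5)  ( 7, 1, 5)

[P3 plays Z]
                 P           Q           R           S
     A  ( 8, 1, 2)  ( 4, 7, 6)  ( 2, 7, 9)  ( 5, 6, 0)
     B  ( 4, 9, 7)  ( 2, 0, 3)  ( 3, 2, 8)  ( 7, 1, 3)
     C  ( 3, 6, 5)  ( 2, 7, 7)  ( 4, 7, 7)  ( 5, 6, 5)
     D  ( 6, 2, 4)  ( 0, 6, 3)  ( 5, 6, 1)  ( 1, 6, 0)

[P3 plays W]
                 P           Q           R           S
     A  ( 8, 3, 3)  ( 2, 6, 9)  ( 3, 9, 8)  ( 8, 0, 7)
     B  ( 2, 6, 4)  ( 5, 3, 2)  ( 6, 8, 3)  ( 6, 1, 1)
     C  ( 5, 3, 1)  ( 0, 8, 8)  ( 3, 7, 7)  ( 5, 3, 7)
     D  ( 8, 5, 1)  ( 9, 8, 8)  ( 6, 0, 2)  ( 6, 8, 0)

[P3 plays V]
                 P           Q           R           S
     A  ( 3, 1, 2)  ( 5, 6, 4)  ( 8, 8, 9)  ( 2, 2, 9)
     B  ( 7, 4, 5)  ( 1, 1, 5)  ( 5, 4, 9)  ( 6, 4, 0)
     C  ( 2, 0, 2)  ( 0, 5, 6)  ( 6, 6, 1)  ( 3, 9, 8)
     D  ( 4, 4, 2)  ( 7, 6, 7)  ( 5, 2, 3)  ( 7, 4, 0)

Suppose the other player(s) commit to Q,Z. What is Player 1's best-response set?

u_1(A vs Q,Z) = 4
u_1(B vs Q,Z) = 2
u_1(C vs Q,Z) = 2
u_1(D vs Q,Z) = 0
max payoff 4 at {A}

P1 best: {A}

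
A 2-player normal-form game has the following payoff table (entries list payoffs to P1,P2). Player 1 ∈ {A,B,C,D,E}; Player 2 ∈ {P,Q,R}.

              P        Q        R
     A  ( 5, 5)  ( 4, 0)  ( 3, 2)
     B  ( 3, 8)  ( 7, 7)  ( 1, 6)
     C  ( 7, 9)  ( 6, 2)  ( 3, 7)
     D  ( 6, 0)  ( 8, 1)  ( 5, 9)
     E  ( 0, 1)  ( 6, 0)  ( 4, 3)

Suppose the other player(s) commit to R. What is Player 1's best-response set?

u_1(A vs R) = 3
u_1(B vs R) = 1
u_1(C vs R) = 3
u_1(D vs R) = 5
u_1(E vs R) = 4
max payoff 5 at {D}

argmax u_1 = {D}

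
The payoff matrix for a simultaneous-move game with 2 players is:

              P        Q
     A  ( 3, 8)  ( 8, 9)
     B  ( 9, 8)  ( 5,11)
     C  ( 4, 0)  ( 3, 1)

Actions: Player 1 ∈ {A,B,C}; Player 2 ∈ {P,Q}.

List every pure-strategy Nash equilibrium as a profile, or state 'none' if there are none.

(A,P): not NE [P1→B gives 9>3; P2→Q gives 9>8]
(A,Q): NE
(B,P): not NE [P2→Q gives 11>8]
(B,Q): not NE [P1→A gives 8>5]
(C,P): not NE [P1→B gives 9>4; P2→Q gives 1>0]
(C,Q): not NE [P1→A gives 8>3]

PSNE = {(A,Q)}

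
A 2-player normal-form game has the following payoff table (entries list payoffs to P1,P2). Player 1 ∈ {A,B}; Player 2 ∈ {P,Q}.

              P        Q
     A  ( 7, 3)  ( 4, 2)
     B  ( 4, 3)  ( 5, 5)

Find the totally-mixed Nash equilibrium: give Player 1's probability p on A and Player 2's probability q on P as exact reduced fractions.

P1 mixes 2/3 on A; P2 mixes 1/4 on P

P1 indiff ⇒ q·7+(1-q)·4 = q·4+(1-q)·5 ⇒ q(3) = (1-q)(1) ⇒ q = 1/4
P2 indiff ⇒ p·3+(1-p)·3 = p·2+(1-p)·5 ⇒ p(1) = (1-p)(2) ⇒ p = 2/3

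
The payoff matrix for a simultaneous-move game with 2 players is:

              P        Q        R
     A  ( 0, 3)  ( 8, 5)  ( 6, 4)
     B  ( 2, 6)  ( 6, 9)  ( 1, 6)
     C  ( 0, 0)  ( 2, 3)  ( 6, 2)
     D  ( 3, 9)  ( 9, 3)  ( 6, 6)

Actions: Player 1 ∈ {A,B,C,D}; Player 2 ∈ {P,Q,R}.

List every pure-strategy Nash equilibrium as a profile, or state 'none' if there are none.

PSNE = {(D,P)}

(A,P): not NE [P1→D gives 3>0; P2→Q gives 5>3]
(A,Q): not NE [P1→D gives 9>8]
(A,R): not NE [P2→Q gives 5>4]
(B,P): not NE [P1→D gives 3>2; P2→Q gives 9>6]
(B,Q): not NE [P1→D gives 9>6]
(B,R): not NE [P1→D gives 6>1; P2→Q gives 9>6]
(C,P): not NE [P1→D gives 3>0; P2→Q gives 3>0]
(C,Q): not NE [P1→D gives 9>2]
(C,R): not NE [P2→Q gives 3>2]
(D,P): NE
(D,Q): not NE [P2→P gives 9>3]
(D,R): not NE [P2→P gives 9>6]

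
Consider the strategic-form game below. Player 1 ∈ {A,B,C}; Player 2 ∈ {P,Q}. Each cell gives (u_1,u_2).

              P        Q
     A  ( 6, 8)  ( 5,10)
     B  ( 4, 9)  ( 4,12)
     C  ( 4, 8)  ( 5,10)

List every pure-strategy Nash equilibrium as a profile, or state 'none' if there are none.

PSNE = {(A,Q), (C,Q)}

(A,P): not NE [P2→Q gives 10>8]
(A,Q): NE
(B,P): not NE [P1→A gives 6>4; P2→Q gives 12>9]
(B,Q): not NE [P1→C gives 5>4]
(C,P): not NE [P1→A gives 6>4; P2→Q gives 10>8]
(C,Q): NE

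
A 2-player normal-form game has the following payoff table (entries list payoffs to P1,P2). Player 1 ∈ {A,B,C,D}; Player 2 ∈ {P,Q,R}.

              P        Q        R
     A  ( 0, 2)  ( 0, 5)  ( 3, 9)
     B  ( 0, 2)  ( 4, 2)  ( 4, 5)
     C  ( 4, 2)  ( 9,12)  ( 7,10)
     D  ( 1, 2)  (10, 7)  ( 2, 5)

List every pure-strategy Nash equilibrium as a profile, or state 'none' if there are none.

PSNE = {(D,Q)}

(A,P): not NE [P1→C gives 4>0; P2→R gives 9>2]
(A,Q): not NE [P1→D gives 10>0; P2→R gives 9>5]
(A,R): not NE [P1→C gives 7>3]
(B,P): not NE [P1→C gives 4>0; P2→R gives 5>2]
(B,Q): not NE [P1→D gives 10>4; P2→R gives 5>2]
(B,R): not NE [P1→C gives 7>4]
(C,P): not NE [P2→Q gives 12>2]
(C,Q): not NE [P1→D gives 10>9]
(C,R): not NE [P2→Q gives 12>10]
(D,P): not NE [P1→C gives 4>1; P2→Q gives 7>2]
(D,Q): NE
(D,R): not NE [P1→C gives 7>2; P2→Q gives 7>5]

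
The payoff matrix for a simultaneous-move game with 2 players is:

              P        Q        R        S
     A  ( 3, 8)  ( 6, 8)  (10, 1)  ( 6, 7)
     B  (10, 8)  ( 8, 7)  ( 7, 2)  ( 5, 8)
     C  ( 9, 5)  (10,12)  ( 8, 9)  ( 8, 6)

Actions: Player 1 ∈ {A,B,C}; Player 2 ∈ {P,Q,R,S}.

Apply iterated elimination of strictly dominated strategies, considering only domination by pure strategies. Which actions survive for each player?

P2 drop R (Q beats it: A:8>1 B:7>2 C:12>9)
P1 drop A (C beats it: P:9>3 Q:10>6 S:8>6)
P1→{B,C} P2→{P,Q,S}

IESDS → P1:{B,C} P2:{P,Q,S}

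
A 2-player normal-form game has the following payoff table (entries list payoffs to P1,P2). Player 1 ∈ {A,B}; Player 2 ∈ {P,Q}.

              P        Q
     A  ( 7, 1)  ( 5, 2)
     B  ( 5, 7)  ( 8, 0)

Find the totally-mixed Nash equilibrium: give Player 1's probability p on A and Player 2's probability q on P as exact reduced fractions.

P1 indiff ⇒ q·7+(1-q)·5 = q·5+(1-q)·8 ⇒ q(2) = (1-q)(3) ⇒ q = 3/5
P2 indiff ⇒ p·1+(1-p)·7 = p·2+(1-p)·0 ⇒ p(-1) = (1-p)(-7) ⇒ p = 7/8

p=7/8, q=3/5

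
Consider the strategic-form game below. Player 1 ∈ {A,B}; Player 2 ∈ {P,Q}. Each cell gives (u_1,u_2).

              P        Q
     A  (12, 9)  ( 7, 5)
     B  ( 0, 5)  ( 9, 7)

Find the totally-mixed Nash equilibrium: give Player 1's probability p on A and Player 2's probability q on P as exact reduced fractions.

p=1/3, q=1/7

P1 indiff ⇒ q·12+(1-q)·7 = q·0+(1-q)·9 ⇒ q(12) = (1-q)(2) ⇒ q = 1/7
P2 indiff ⇒ p·9+(1-p)·5 = p·5+(1-p)·7 ⇒ p(4) = (1-p)(2) ⇒ p = 1/3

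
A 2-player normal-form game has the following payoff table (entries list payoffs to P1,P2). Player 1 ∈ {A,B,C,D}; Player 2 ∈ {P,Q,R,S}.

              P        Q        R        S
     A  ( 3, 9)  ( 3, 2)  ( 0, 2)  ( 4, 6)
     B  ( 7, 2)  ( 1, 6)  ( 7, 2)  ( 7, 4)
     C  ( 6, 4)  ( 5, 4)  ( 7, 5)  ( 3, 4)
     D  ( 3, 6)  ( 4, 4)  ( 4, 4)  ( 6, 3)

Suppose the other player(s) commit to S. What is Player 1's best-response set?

u_1(A vs S) = 4
u_1(B vs S) = 7
u_1(C vs S) = 3
u_1(D vs S) = 6
max payoff 7 at {B}

P1 best: {B}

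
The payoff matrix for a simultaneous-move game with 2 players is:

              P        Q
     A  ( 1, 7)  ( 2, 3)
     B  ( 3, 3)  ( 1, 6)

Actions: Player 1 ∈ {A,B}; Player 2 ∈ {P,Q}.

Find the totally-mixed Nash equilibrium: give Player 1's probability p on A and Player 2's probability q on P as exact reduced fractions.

P1 mixes 3/7 on A; P2 mixes 1/3 on P

P1 indiff ⇒ q·1+(1-q)·2 = q·3+(1-q)·1 ⇒ q(-2) = (1-q)(-1) ⇒ q = 1/3
P2 indiff ⇒ p·7+(1-p)·3 = p·3+(1-p)·6 ⇒ p(4) = (1-p)(3) ⇒ p = 3/7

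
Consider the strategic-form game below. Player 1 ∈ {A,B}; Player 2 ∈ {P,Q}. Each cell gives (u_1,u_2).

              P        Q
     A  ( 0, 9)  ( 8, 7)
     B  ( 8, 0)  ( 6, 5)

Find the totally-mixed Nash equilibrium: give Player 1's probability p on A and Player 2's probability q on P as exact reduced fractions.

(p,q) = (5/7, 1/5)

P1 indiff ⇒ q·0+(1-q)·8 = q·8+(1-q)·6 ⇒ q(-8) = (1-q)(-2) ⇒ q = 1/5
P2 indiff ⇒ p·9+(1-p)·0 = p·7+(1-p)·5 ⇒ p(2) = (1-p)(5) ⇒ p = 5/7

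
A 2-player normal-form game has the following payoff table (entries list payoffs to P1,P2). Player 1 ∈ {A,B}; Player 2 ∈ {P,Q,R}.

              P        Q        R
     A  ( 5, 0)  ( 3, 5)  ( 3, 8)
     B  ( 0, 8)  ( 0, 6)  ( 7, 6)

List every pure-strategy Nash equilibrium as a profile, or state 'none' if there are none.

(A,P): not NE [P2→R gives 8>0]
(A,Q): not NE [P2→R gives 8>5]
(A,R): not NE [P1→B gives 7>3]
(B,P): not NE [P1→A gives 5>0]
(B,Q): not NE [P1→A gives 3>0; P2→P gives 8>6]
(B,R): not NE [P2→P gives 8>6]

Equilibria: none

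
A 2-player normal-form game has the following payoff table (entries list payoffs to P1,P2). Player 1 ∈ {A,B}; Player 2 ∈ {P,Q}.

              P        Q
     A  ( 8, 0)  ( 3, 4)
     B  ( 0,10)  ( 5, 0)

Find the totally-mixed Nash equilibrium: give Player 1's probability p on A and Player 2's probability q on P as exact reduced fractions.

P1 indiff ⇒ q·8+(1-q)·3 = q·0+(1-q)·5 ⇒ q(8) = (1-q)(2) ⇒ q = 1/5
P2 indiff ⇒ p·0+(1-p)·10 = p·4+(1-p)·0 ⇒ p(-4) = (1-p)(-10) ⇒ p = 5/7

(p,q) = (5/7, 1/5)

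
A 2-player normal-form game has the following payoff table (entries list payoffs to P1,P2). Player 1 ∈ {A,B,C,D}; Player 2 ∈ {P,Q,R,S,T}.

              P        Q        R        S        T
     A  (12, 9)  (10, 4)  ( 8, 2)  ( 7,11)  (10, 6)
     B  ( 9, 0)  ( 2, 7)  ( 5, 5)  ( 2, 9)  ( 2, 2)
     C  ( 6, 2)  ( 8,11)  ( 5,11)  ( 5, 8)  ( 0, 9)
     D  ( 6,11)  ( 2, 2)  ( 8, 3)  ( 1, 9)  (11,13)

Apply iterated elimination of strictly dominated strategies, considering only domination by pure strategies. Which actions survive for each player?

IESDS → P1:{A,D} P2:{P,S,T}

P1 drop B (A beats it: P:12>9 Q:10>2 R:8>5 S:7>2 T:10>2)
P1 drop C (A beats it: P:12>6 Q:10>8 R:8>5 S:7>5 T:10>0)
P2 drop Q (P beats it: A:9>4 D:11>2)
P2 drop R (P beats it: A:9>2 D:11>3)
P1→{A,D} P2→{P,S,T}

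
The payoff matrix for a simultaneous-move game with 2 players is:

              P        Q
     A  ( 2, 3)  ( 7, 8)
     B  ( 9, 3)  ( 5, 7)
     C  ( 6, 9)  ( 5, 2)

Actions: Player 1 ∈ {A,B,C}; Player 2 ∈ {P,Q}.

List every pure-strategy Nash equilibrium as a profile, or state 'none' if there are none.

NE set: (A,Q)

(A,P): not NE [P1→B gives 9>2; P2→Q gives 8>3]
(A,Q): NE
(B,P): not NE [P2→Q gives 7>3]
(B,Q): not NE [P1→A gives 7>5]
(C,P): not NE [P1→B gives 9>6]
(C,Q): not NE [P1→A gives 7>5; P2→P gives 9>2]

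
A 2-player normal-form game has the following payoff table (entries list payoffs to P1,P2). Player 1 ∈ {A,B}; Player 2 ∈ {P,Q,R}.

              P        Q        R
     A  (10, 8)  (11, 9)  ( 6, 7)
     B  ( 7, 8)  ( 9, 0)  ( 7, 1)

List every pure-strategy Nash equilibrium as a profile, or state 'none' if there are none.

NE set: (A,Q)

(A,P): not NE [P2→Q gives 9>8]
(A,Q): NE
(A,R): not NE [P1→B gives 7>6; P2→Q gives 9>7]
(B,P): not NE [P1→A gives 10>7]
(B,Q): not NE [P1→A gives 11>9; P2→P gives 8>0]
(B,R): not NE [P2→P gives 8>1]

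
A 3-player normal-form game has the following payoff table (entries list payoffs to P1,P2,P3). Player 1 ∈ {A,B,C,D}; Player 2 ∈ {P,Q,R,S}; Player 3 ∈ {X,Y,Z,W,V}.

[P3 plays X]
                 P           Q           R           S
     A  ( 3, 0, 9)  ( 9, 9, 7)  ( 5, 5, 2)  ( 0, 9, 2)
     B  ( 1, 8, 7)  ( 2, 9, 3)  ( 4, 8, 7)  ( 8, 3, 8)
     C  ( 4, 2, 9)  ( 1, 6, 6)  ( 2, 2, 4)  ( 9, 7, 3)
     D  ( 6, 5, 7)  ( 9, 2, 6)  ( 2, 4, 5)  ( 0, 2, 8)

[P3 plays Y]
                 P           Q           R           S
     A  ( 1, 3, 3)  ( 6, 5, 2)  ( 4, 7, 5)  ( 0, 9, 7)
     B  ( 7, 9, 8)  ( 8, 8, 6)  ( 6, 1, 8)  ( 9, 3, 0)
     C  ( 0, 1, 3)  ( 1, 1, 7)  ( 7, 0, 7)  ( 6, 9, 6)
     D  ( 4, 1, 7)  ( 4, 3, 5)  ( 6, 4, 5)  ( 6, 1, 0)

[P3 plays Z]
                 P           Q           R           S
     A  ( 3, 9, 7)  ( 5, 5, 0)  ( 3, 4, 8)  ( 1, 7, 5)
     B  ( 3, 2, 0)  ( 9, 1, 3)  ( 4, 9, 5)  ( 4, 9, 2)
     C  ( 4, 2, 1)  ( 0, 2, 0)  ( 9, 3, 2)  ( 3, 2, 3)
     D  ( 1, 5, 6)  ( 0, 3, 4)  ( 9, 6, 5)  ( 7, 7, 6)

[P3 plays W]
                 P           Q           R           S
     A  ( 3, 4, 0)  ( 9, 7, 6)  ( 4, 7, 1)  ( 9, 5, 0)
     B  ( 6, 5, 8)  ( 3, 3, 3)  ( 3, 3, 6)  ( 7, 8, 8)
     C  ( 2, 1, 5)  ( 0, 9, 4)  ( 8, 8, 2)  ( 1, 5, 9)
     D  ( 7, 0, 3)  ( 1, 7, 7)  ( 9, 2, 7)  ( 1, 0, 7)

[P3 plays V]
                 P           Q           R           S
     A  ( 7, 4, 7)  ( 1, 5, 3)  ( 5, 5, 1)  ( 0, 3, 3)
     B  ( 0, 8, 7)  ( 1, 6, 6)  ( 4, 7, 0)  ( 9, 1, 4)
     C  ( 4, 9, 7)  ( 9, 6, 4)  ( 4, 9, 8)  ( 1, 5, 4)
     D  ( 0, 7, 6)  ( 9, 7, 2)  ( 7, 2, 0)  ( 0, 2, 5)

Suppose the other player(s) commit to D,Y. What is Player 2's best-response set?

P2 best: {R}

u_2(P vs D,Y) = 1
u_2(Q vs D,Y) = 3
u_2(R vs D,Y) = 4
u_2(S vs D,Y) = 1
max payoff 4 at {R}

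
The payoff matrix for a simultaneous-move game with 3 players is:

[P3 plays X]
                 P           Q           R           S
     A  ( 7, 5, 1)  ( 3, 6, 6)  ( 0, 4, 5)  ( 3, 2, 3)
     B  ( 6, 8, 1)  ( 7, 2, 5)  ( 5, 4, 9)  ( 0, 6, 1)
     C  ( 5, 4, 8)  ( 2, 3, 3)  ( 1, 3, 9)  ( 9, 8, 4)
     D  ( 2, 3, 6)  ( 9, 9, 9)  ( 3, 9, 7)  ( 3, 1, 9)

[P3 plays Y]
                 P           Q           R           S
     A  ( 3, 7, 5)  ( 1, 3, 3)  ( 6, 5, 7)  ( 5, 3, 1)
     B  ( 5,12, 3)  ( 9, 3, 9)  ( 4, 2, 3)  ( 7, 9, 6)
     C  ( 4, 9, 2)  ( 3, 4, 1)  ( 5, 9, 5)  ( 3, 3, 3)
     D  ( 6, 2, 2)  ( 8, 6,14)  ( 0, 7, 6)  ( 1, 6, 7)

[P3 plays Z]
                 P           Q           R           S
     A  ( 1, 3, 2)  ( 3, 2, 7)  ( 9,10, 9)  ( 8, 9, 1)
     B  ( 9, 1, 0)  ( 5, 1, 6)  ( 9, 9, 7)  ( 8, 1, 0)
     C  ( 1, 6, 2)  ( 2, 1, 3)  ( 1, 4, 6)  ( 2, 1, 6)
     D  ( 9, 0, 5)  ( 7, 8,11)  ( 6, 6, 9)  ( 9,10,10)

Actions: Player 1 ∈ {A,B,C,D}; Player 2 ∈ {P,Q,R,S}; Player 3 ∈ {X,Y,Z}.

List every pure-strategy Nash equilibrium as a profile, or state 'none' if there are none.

PSNE = {(A,R,Z), (D,S,Z)}

(A,P,X): not NE [P2→Q gives 6>5; P3→Y gives 5>1]
(A,P,Y): not NE [P1→D gives 6>3]
(A,P,Z): not NE [P1→D gives 9>1; P2→R gives 10>3; P3→Y gives 5>2]
(A,Q,X): not NE [P1→D gives 9>3; P3→Z gives 7>6]
(A,Q,Y): not NE [P1→B gives 9>1; P2→P gives 7>3; P3→Z gives 7>3]
(A,Q,Z): not NE [P1→D gives 7>3; P2→R gives 10>2]
(A,R,X): not NE [P1→B gives 5>0; P2→Q gives 6>4; P3→Z gives 9>5]
(A,R,Y): not NE [P2→P gives 7>5; P3→Z gives 9>7]
(A,R,Z): NE
(A,S,X): not NE [P1→C gives 9>3; P2→Q gives 6>2]
(A,S,Y): not NE [P1→B gives 7>5; P2→P gives 7>3; P3→X gives 3>1]
(A,S,Z): not NE [P1→D gives 9>8; P2→R gives 10>9; P3→X gives 3>1]
(B,P,X): not NE [P1→A gives 7>6; P3→Y gives 3>1]
(B,P,Y): not NE [P1→D gives 6>5]
(B,P,Z): not NE [P2→R gives 9>1; P3→Y gives 3>0]
(B,Q,X): not NE [P1→D gives 9>7; P2→P gives 8>2; P3→Y gives 9>5]
(B,Q,Y): not NE [P2→P gives 12>3]
(B,Q,Z): not NE [P1→D gives 7>5; P2→R gives 9>1; P3→Y gives 9>6]
(B,R,X): not NE [P2→P gives 8>4]
(B,R,Y): not NE [P1→A gives 6>4; P2→P gives 12>2; P3→X gives 9>3]
(B,R,Z): not NE [P3→X gives 9>7]
(B,S,X): not NE [P1→C gives 9>0; P2→P gives 8>6; P3→Y gives 6>1]
(B,S,Y): not NE [P2→P gives 12>9]
(B,S,Z): not NE [P1→D gives 9>8; P2→R gives 9>1; P3→Y gives 6>0]
(C,P,X): not NE [P1→A gives 7>5; P2→S gives 8>4]
(C,P,Y): not NE [P1→D gives 6>4; P3→X gives 8>2]
(C,P,Z): not NE [P1→D gives 9>1; P3→X gives 8>2]
(C,Q,X): not NE [P1→D gives 9>2; P2→S gives 8>3]
(C,Q,Y): not NE [P1→B gives 9>3; P2→R gives 9>4; P3→Z gives 3>1]
(C,Q,Z): not NE [P1→D gives 7>2; P2→P gives 6>1]
(C,R,X): not NE [P1→B gives 5>1; P2→S gives 8>3]
(C,R,Y): not NE [P1→A gives 6>5; P3→X gives 9>5]
(C,R,Z): not NE [P1→B gives 9>1; P2→P gives 6>4; P3→X gives 9>6]
(C,S,X): not NE [P3→Z gives 6>4]
(C,S,Y): not NE [P1→B gives 7>3; P2→R gives 9>3; P3→Z gives 6>3]
(C,S,Z): not NE [P1→D gives 9>2; P2→P gives 6>1]
(D,P,X): not NE [P1→A gives 7>2; P2→R gives 9>3]
(D,P,Y): not NE [P2→R gives 7>2; P3→X gives 6>2]
(D,P,Z): not NE [P2→S gives 10>0; P3→X gives 6>5]
(D,Q,X): not NE [P3→Y gives 14>9]
(D,Q,Y): not NE [P1→B gives 9>8; P2→R gives 7>6]
(D,Q,Z): not NE [P2→S gives 10>8; P3→Y gives 14>11]
(D,R,X): not NE [P1→B gives 5>3; P3→Z gives 9>7]
(D,R,Y): not NE [P1→A gives 6>0; P3→Z gives 9>6]
(D,R,Z): not NE [P1→B gives 9>6; P2→S gives 10>6]
(D,S,X): not NE [P1→C gives 9>3; P2→R gives 9>1; P3→Z gives 10>9]
(D,S,Y): not NE [P1→B gives 7>1; P2→R gives 7>6; P3→Z gives 10>7]
(D,S,Z): NE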